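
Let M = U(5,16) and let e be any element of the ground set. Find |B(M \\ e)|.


Deleting e from U(5,16) gives U(5,15) since n > r.
Bases of U(5,15) = C(15,5) = 15! / (5! * 10!) = 3003.

3003


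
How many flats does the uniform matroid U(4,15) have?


Flats of U(4,15): every subset of size < 4 is a flat, plus E itself.
Count = (15 choose 0) + (15 choose 1) + (15 choose 2) + (15 choose 3) + 1
     = 1 + 15 + 105 + 455 + 1
     = 577.

577


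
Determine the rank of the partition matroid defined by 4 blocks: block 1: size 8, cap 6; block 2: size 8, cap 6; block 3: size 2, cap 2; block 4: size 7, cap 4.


Rank of a partition matroid = sum of min(|Si|, ci) for each block.
= min(8,6) + min(8,6) + min(2,2) + min(7,4)
= 6 + 6 + 2 + 4
= 18.

18


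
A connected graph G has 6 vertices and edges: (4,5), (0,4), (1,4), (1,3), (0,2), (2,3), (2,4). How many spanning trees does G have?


By Kirchhoff's matrix tree theorem, the number of spanning trees equals
the determinant of any cofactor of the Laplacian matrix L.
G has 6 vertices and 7 edges.
Computing the (5 x 5) cofactor determinant gives 11.

11


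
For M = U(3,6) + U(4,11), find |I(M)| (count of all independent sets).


For a direct sum, |I(M1+M2)| = |I(M1)| * |I(M2)|.
|I(U(3,6))| = sum C(6,k) for k=0..3 = 42.
|I(U(4,11))| = sum C(11,k) for k=0..4 = 562.
Total = 42 * 562 = 23604.

23604


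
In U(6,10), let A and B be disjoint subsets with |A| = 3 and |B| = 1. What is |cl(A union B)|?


|A union B| = 3 + 1 = 4 (disjoint).
In U(6,10), cl(S) = S if |S| < 6, else cl(S) = E.
Since 4 < 6, cl(A union B) = A union B.
|cl(A union B)| = 4.

4


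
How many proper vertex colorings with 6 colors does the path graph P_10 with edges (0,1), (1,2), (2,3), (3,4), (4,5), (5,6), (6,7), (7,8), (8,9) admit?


P(P_10, k) = k * (k-1)^(9).
P(6) = 6 * 5^9 = 6 * 1953125 = 11718750.

11718750


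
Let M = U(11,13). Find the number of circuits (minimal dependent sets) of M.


In U(11,13), circuits are the (12)-element subsets.
Any set of 12 elements is dependent, and removing any one element gives
an independent set of size 11, so it is a minimal dependent set.
Number of circuits = C(13,12) = 13.

13


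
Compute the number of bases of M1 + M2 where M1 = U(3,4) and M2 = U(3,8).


Bases of a direct sum M1 + M2: |B| = |B(M1)| * |B(M2)|.
|B(U(3,4))| = C(4,3) = 4.
|B(U(3,8))| = C(8,3) = 56.
Total bases = 4 * 56 = 224.

224


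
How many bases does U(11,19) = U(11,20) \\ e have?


Deleting e from U(11,20) gives U(11,19) since n > r.
Bases of U(11,19) = C(19,11) = 75582.

75582


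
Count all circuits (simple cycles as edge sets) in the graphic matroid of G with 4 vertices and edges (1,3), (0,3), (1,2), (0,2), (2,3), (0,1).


A circuit in a graphic matroid = edge set of a simple cycle.
G has 4 vertices and 6 edges.
Enumerating all minimal edge subsets forming cycles...
Total circuits found: 7.

7


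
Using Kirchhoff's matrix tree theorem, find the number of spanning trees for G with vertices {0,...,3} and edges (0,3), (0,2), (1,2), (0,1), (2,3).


By Kirchhoff's matrix tree theorem, the number of spanning trees equals
the determinant of any cofactor of the Laplacian matrix L.
G has 4 vertices and 5 edges.
Computing the (3 x 3) cofactor determinant gives 8.

8


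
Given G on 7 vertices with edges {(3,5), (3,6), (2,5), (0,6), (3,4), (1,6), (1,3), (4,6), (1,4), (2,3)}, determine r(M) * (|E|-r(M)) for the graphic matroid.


r(M) = |V| - c = 7 - 1 = 6.
nullity = |E| - r(M) = 10 - 6 = 4.
Product = 6 * 4 = 24.

24


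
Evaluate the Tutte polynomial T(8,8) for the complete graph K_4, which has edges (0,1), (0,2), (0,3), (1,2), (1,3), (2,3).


T(K_4; x,y) = x^3 + 3x^2 + 4xy + 2x + y^3 + 3y^2 + 2y.
Substituting x=8, y=8:
= 512 + 192 + 256 + 16 + 512 + 192 + 16
= 1696.

1696


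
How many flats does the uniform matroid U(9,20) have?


Flats of U(9,20): every subset of size < 9 is a flat, plus E itself.
Count = (20 choose 0) + (20 choose 1) + (20 choose 2) + (20 choose 3) + (20 choose 4) + (20 choose 5) + (20 choose 6) + (20 choose 7) + (20 choose 8) + 1
     = 1 + 20 + 190 + 1140 + 4845 + 15504 + 38760 + 77520 + 125970 + 1
     = 263951.

263951


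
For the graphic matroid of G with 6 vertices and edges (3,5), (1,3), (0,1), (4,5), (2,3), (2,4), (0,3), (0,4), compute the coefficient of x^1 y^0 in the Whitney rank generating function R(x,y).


R(x,y) = sum over A in 2^E of x^(r(E)-r(A)) * y^(|A|-r(A)).
G has 6 vertices, 8 edges. r(E) = 5.
Enumerate all 2^8 = 256 subsets.
Count subsets with r(E)-r(A)=1 and |A|-r(A)=0: 62.

62


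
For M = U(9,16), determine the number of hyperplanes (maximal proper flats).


Hyperplanes of U(9,16) are flats of rank 8.
In a uniform matroid, these are exactly the (8)-element subsets.
Count = (16 choose 8) = 12870.

12870


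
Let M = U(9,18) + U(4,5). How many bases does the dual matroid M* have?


(M1+M2)* = M1* + M2*.
M1* = U(9,18), bases: C(18,9) = 48620.
M2* = U(1,5), bases: C(5,1) = 5.
|B(M*)| = 48620 * 5 = 243100.

243100


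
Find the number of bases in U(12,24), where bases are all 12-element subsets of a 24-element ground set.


Bases of U(12,24) are all 12-element subsets of the 24-element ground set.
Number of bases = C(24,12).
C(24,12) = 24! / (12! * 12!) = 2704156.

2704156


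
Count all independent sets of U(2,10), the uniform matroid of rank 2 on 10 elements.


Independent sets of U(2,10) are all subsets of size <= 2.
Count = C(10,0) + C(10,1) + C(10,2)
     = 1 + 10 + 45
     = 56.

56


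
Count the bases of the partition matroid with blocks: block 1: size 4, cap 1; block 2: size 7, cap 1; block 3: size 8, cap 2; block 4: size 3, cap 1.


A basis picks exactly ci elements from block i.
Number of bases = product of C(|Si|, ci).
= C(4,1) * C(7,1) * C(8,2) * C(3,1)
= 4 * 7 * 28 * 3
= 2352.

2352


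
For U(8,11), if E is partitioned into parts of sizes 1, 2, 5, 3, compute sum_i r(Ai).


r(Ai) = min(|Ai|, 8) for each part.
Sum = min(1,8) + min(2,8) + min(5,8) + min(3,8)
    = 1 + 2 + 5 + 3
    = 11.

11


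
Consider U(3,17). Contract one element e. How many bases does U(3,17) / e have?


Contracting e from U(3,17) gives U(2,16).
Bases of U(2,16) = C(16,2) = 16! / (2! * 14!) = 120.

120


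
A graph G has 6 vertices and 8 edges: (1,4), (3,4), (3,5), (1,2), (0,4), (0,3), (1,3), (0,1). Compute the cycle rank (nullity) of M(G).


Cycle rank (nullity) = |E| - r(M) = |E| - (|V| - c).
|E| = 8, |V| = 6, c = 1.
Nullity = 8 - (6 - 1) = 8 - 5 = 3.

3


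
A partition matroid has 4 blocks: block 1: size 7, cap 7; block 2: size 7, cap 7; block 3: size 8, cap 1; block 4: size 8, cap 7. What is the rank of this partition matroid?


Rank of a partition matroid = sum of min(|Si|, ci) for each block.
= min(7,7) + min(7,7) + min(8,1) + min(8,7)
= 7 + 7 + 1 + 7
= 22.

22


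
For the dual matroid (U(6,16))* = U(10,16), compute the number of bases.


The dual of U(r,n) is U(n-r, n) = U(10,16).
Bases of U(10,16) are all (10)-element subsets.
|B(M*)| = C(16,10) = 16! / (10! * 6!) = 8008.

8008


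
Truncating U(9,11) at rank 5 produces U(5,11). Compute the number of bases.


Truncating U(9,11) to rank 5 gives U(5,11).
Bases of U(5,11) are all 5-element subsets of 11 elements.
Number of bases = C(11,5) = 11! / (5! * 6!) = 462.

462


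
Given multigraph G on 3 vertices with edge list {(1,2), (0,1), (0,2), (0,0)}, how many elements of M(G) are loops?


In a graphic matroid, a loop is a self-loop edge (u,u) with rank 0.
Examining all 4 edges for self-loops...
Self-loops found: (0,0)
Number of loops = 1.

1


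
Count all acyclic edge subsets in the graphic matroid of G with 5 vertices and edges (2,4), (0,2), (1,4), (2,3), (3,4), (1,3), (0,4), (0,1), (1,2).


An independent set in a graphic matroid is an acyclic edge subset.
G has 5 vertices and 9 edges.
Enumerate all 2^9 = 512 subsets, checking for acyclicity.
Total independent sets = 198.

198


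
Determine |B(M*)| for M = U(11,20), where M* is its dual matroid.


The dual of U(r,n) is U(n-r, n) = U(9,20).
Bases of U(9,20) are all (9)-element subsets.
|B(M*)| = (20 choose 9) = 167960.

167960


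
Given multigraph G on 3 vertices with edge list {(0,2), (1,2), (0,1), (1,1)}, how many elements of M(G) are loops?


In a graphic matroid, a loop is a self-loop edge (u,u) with rank 0.
Examining all 4 edges for self-loops...
Self-loops found: (1,1)
Number of loops = 1.

1


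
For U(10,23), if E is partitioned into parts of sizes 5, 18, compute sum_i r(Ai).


r(Ai) = min(|Ai|, 10) for each part.
Sum = min(5,10) + min(18,10)
    = 5 + 10
    = 15.

15


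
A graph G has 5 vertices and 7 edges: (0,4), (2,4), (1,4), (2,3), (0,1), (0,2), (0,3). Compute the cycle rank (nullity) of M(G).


Cycle rank (nullity) = |E| - r(M) = |E| - (|V| - c).
|E| = 7, |V| = 5, c = 1.
Nullity = 7 - (5 - 1) = 7 - 4 = 3.

3


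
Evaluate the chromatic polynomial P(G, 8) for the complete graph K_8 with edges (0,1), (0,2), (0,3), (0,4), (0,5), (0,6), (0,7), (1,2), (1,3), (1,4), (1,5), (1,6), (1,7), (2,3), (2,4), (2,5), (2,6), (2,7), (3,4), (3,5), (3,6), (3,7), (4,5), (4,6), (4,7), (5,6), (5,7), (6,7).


P(K_8, k) = k(k-1)(k-2)...(k-7).
P(8) = (8) * (7) * (6) * (5) * (4) * (3) * (2) * (1) = 40320.

40320


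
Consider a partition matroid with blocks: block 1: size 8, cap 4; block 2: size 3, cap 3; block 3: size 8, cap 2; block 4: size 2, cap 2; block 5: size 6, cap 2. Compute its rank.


Rank of a partition matroid = sum of min(|Si|, ci) for each block.
= min(8,4) + min(3,3) + min(8,2) + min(2,2) + min(6,2)
= 4 + 3 + 2 + 2 + 2
= 13.

13


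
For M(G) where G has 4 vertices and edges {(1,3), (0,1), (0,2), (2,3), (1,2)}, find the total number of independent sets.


An independent set in a graphic matroid is an acyclic edge subset.
G has 4 vertices and 5 edges.
Enumerate all 2^5 = 32 subsets, checking for acyclicity.
Total independent sets = 24.

24


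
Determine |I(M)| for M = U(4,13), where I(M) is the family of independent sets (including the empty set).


Independent sets of U(4,13) are all subsets of size <= 4.
Count = (13 choose 0) + (13 choose 1) + (13 choose 2) + (13 choose 3) + (13 choose 4)
     = 1 + 13 + 78 + 286 + 715
     = 1093.

1093


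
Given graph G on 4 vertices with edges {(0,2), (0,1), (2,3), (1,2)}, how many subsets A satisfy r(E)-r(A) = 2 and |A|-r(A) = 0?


R(x,y) = sum over A in 2^E of x^(r(E)-r(A)) * y^(|A|-r(A)).
G has 4 vertices, 4 edges. r(E) = 3.
Enumerate all 2^4 = 16 subsets.
Count subsets with r(E)-r(A)=2 and |A|-r(A)=0: 4.

4


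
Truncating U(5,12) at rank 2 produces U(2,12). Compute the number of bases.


Truncating U(5,12) to rank 2 gives U(2,12).
Bases of U(2,12) are all 2-element subsets of 12 elements.
Number of bases = C(12,2) = (12 * 11) / (1 * 2) = 66.

66


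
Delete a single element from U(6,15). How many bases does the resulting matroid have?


Deleting e from U(6,15) gives U(6,14) since n > r.
Bases of U(6,14) = C(14,6) = 3003.

3003


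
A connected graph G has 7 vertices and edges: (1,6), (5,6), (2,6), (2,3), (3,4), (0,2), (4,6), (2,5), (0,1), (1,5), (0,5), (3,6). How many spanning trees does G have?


By Kirchhoff's matrix tree theorem, the number of spanning trees equals
the determinant of any cofactor of the Laplacian matrix L.
G has 7 vertices and 12 edges.
Computing the (6 x 6) cofactor determinant gives 297.

297


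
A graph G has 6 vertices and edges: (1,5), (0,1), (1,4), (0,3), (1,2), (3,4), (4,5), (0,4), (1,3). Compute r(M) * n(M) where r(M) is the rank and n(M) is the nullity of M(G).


r(M) = |V| - c = 6 - 1 = 5.
nullity = |E| - r(M) = 9 - 5 = 4.
Product = 5 * 4 = 20.

20


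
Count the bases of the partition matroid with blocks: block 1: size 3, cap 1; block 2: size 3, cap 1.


A basis picks exactly ci elements from block i.
Number of bases = product of C(|Si|, ci).
= C(3,1) * C(3,1)
= 3 * 3
= 9.

9


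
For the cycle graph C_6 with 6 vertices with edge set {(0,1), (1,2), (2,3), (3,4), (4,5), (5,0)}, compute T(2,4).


T(C_6; x,y) = x + x^2 + ... + x^(5) + y.
T(2,4) = 2^1 + 2^2 + 2^3 + 2^4 + 2^5 + 4
= 2 + 4 + 8 + 16 + 32 + 4
= 66.

66


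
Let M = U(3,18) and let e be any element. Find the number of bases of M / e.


Contracting e from U(3,18) gives U(2,17).
Bases of U(2,17) = C(17,2) = (17 * 16) / (1 * 2) = 136.

136


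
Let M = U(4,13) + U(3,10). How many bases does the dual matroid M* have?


(M1+M2)* = M1* + M2*.
M1* = U(9,13), bases: C(13,9) = 715.
M2* = U(7,10), bases: C(10,7) = 120.
|B(M*)| = 715 * 120 = 85800.

85800


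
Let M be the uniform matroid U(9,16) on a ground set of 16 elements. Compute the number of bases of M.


Bases of U(9,16) are all 9-element subsets of the 16-element ground set.
Number of bases = C(16,9).
C(16,9) = 11440.

11440


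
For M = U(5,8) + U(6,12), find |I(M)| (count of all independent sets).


For a direct sum, |I(M1+M2)| = |I(M1)| * |I(M2)|.
|I(U(5,8))| = sum C(8,k) for k=0..5 = 219.
|I(U(6,12))| = sum C(12,k) for k=0..6 = 2510.
Total = 219 * 2510 = 549690.

549690


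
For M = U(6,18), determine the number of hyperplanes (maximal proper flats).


Hyperplanes of U(6,18) are flats of rank 5.
In a uniform matroid, these are exactly the (5)-element subsets.
Count = (18 choose 5) = 8568.

8568


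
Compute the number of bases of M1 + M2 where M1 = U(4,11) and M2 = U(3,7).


Bases of a direct sum M1 + M2: |B| = |B(M1)| * |B(M2)|.
|B(U(4,11))| = C(11,4) = 330.
|B(U(3,7))| = C(7,3) = 35.
Total bases = 330 * 35 = 11550.

11550


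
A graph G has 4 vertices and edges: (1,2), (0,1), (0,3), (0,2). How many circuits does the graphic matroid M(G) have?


A circuit in a graphic matroid = edge set of a simple cycle.
G has 4 vertices and 4 edges.
Enumerating all minimal edge subsets forming cycles...
Total circuits found: 1.

1


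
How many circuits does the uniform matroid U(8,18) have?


In U(8,18), circuits are the (9)-element subsets.
Any set of 9 elements is dependent, and removing any one element gives
an independent set of size 8, so it is a minimal dependent set.
Number of circuits = (18 choose 9) = 48620.

48620


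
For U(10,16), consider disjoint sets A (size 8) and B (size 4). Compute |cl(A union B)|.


|A union B| = 8 + 4 = 12 (disjoint).
In U(10,16), cl(S) = S if |S| < 10, else cl(S) = E.
Since 12 >= 10, cl(A union B) = E.
|cl(A union B)| = 16.

16


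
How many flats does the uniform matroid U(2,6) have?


Flats of U(2,6): every subset of size < 2 is a flat, plus E itself.
Count = (6 choose 0) + (6 choose 1) + 1
     = 1 + 6 + 1
     = 8.

8


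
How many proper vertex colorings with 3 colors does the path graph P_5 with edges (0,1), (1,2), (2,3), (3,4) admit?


P(P_5, k) = k * (k-1)^(4).
P(3) = 3 * 2^4 = 3 * 16 = 48.

48


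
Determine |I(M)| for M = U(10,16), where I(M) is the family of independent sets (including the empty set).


Independent sets of U(10,16) are all subsets of size <= 10.
Count = C(16,0) + C(16,1) + C(16,2) + C(16,3) + C(16,4) + C(16,5) + C(16,6) + C(16,7) + C(16,8) + C(16,9) + C(16,10)
     = 1 + 16 + 120 + 560 + 1820 + 4368 + 8008 + 11440 + 12870 + 11440 + 8008
     = 58651.

58651


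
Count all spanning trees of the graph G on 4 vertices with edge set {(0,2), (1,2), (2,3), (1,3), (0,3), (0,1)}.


By Kirchhoff's matrix tree theorem, the number of spanning trees equals
the determinant of any cofactor of the Laplacian matrix L.
G has 4 vertices and 6 edges.
Computing the (3 x 3) cofactor determinant gives 16.

16


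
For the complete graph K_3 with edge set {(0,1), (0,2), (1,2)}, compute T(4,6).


T(K_3; x,y) = x^2 + x + y.
T(4,6) = 16 + 4 + 6 = 26.

26


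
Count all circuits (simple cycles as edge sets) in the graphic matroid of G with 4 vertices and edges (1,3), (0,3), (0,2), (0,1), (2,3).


A circuit in a graphic matroid = edge set of a simple cycle.
G has 4 vertices and 5 edges.
Enumerating all minimal edge subsets forming cycles...
Total circuits found: 3.

3


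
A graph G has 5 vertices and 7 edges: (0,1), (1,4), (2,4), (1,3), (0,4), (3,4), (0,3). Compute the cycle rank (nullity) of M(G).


Cycle rank (nullity) = |E| - r(M) = |E| - (|V| - c).
|E| = 7, |V| = 5, c = 1.
Nullity = 7 - (5 - 1) = 7 - 4 = 3.

3


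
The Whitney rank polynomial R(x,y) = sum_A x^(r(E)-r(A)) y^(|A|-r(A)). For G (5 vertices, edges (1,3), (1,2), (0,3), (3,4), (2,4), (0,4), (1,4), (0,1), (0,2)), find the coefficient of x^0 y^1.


R(x,y) = sum over A in 2^E of x^(r(E)-r(A)) * y^(|A|-r(A)).
G has 5 vertices, 9 edges. r(E) = 4.
Enumerate all 2^9 = 512 subsets.
Count subsets with r(E)-r(A)=0 and |A|-r(A)=1: 111.

111


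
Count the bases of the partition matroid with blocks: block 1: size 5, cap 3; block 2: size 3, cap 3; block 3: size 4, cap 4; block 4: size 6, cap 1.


A basis picks exactly ci elements from block i.
Number of bases = product of C(|Si|, ci).
= C(5,3) * C(3,3) * C(4,4) * C(6,1)
= 10 * 1 * 1 * 6
= 60.

60


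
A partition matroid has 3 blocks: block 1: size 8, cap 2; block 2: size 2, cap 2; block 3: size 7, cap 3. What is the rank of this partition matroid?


Rank of a partition matroid = sum of min(|Si|, ci) for each block.
= min(8,2) + min(2,2) + min(7,3)
= 2 + 2 + 3
= 7.

7


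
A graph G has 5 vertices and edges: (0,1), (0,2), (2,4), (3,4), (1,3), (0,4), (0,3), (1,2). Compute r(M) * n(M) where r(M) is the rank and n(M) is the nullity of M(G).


r(M) = |V| - c = 5 - 1 = 4.
nullity = |E| - r(M) = 8 - 4 = 4.
Product = 4 * 4 = 16.

16


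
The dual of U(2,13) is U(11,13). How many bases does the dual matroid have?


The dual of U(r,n) is U(n-r, n) = U(11,13).
Bases of U(11,13) are all (11)-element subsets.
|B(M*)| = (13 choose 11) = 78.

78


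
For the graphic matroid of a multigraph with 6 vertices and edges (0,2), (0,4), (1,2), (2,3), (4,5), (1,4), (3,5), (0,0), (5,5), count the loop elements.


In a graphic matroid, a loop is a self-loop edge (u,u) with rank 0.
Examining all 9 edges for self-loops...
Self-loops found: (0,0), (5,5)
Number of loops = 2.

2


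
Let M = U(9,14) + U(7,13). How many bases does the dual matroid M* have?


(M1+M2)* = M1* + M2*.
M1* = U(5,14), bases: C(14,5) = 2002.
M2* = U(6,13), bases: C(13,6) = 1716.
|B(M*)| = 2002 * 1716 = 3435432.

3435432


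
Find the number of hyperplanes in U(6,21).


Hyperplanes of U(6,21) are flats of rank 5.
In a uniform matroid, these are exactly the (5)-element subsets.
Count = (21 choose 5) = 20349.

20349


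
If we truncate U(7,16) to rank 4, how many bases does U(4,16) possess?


Truncating U(7,16) to rank 4 gives U(4,16).
Bases of U(4,16) are all 4-element subsets of 16 elements.
Number of bases = C(16,4) = 16! / (4! * 12!) = 1820.

1820


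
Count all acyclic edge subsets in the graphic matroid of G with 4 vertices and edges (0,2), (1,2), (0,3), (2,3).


An independent set in a graphic matroid is an acyclic edge subset.
G has 4 vertices and 4 edges.
Enumerate all 2^4 = 16 subsets, checking for acyclicity.
Total independent sets = 14.

14


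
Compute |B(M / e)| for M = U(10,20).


Contracting e from U(10,20) gives U(9,19).
Bases of U(9,19) = (19 choose 9) = 92378.

92378


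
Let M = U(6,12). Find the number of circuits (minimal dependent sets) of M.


In U(6,12), circuits are the (7)-element subsets.
Any set of 7 elements is dependent, and removing any one element gives
an independent set of size 6, so it is a minimal dependent set.
Number of circuits = (12 choose 7) = 792.

792


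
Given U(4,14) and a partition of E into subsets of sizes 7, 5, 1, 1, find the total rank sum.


r(Ai) = min(|Ai|, 4) for each part.
Sum = min(7,4) + min(5,4) + min(1,4) + min(1,4)
    = 4 + 4 + 1 + 1
    = 10.

10


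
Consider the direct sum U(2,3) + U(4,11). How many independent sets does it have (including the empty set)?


For a direct sum, |I(M1+M2)| = |I(M1)| * |I(M2)|.
|I(U(2,3))| = sum C(3,k) for k=0..2 = 7.
|I(U(4,11))| = sum C(11,k) for k=0..4 = 562.
Total = 7 * 562 = 3934.

3934


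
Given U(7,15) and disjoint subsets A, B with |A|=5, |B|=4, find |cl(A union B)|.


|A union B| = 5 + 4 = 9 (disjoint).
In U(7,15), cl(S) = S if |S| < 7, else cl(S) = E.
Since 9 >= 7, cl(A union B) = E.
|cl(A union B)| = 15.

15


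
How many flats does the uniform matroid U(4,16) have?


Flats of U(4,16): every subset of size < 4 is a flat, plus E itself.
Count = C(16,0) + C(16,1) + C(16,2) + C(16,3) + 1
     = 1 + 16 + 120 + 560 + 1
     = 698.

698


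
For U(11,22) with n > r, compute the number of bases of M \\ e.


Deleting e from U(11,22) gives U(11,21) since n > r.
Bases of U(11,21) = (21 choose 11) = 352716.

352716


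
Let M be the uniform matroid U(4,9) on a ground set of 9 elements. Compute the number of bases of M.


Bases of U(4,9) are all 4-element subsets of the 9-element ground set.
Number of bases = C(9,4).
(9 choose 4) = 126.

126


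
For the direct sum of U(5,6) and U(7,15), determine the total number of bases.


Bases of a direct sum M1 + M2: |B| = |B(M1)| * |B(M2)|.
|B(U(5,6))| = C(6,5) = 6.
|B(U(7,15))| = C(15,7) = 6435.
Total bases = 6 * 6435 = 38610.

38610


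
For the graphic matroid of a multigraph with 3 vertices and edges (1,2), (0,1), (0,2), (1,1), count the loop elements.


In a graphic matroid, a loop is a self-loop edge (u,u) with rank 0.
Examining all 4 edges for self-loops...
Self-loops found: (1,1)
Number of loops = 1.

1


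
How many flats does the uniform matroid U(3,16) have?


Flats of U(3,16): every subset of size < 3 is a flat, plus E itself.
Count = (16 choose 0) + (16 choose 1) + (16 choose 2) + 1
     = 1 + 16 + 120 + 1
     = 138.

138


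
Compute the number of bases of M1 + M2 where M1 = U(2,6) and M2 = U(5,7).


Bases of a direct sum M1 + M2: |B| = |B(M1)| * |B(M2)|.
|B(U(2,6))| = C(6,2) = 15.
|B(U(5,7))| = C(7,5) = 21.
Total bases = 15 * 21 = 315.

315


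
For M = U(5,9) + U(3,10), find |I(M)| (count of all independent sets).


For a direct sum, |I(M1+M2)| = |I(M1)| * |I(M2)|.
|I(U(5,9))| = sum C(9,k) for k=0..5 = 382.
|I(U(3,10))| = sum C(10,k) for k=0..3 = 176.
Total = 382 * 176 = 67232.

67232


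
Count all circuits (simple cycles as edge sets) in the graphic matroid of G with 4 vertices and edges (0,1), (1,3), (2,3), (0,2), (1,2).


A circuit in a graphic matroid = edge set of a simple cycle.
G has 4 vertices and 5 edges.
Enumerating all minimal edge subsets forming cycles...
Total circuits found: 3.

3


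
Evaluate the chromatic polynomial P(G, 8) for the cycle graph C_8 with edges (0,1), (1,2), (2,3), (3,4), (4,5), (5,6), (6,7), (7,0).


P(C_8, k) = (k-1)^8 + (-1)^8*(k-1).
P(8) = (7)^8 + 7
= 5764801 + 7 = 5764808.

5764808


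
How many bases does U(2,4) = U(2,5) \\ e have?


Deleting e from U(2,5) gives U(2,4) since n > r.
Bases of U(2,4) = C(4,2) = 4! / (2! * 2!) = 6.

6


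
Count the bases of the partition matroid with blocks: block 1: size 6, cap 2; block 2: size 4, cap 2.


A basis picks exactly ci elements from block i.
Number of bases = product of C(|Si|, ci).
= C(6,2) * C(4,2)
= 15 * 6
= 90.

90


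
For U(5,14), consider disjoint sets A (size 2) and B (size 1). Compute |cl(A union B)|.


|A union B| = 2 + 1 = 3 (disjoint).
In U(5,14), cl(S) = S if |S| < 5, else cl(S) = E.
Since 3 < 5, cl(A union B) = A union B.
|cl(A union B)| = 3.

3


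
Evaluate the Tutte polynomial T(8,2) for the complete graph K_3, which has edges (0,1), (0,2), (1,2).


T(K_3; x,y) = x^2 + x + y.
T(8,2) = 64 + 8 + 2 = 74.

74


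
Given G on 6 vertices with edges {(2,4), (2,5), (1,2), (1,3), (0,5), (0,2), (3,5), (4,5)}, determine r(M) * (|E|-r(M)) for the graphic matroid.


r(M) = |V| - c = 6 - 1 = 5.
nullity = |E| - r(M) = 8 - 5 = 3.
Product = 5 * 3 = 15.

15


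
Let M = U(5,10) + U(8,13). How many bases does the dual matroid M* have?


(M1+M2)* = M1* + M2*.
M1* = U(5,10), bases: C(10,5) = 252.
M2* = U(5,13), bases: C(13,5) = 1287.
|B(M*)| = 252 * 1287 = 324324.

324324


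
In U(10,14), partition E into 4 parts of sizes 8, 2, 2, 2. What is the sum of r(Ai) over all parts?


r(Ai) = min(|Ai|, 10) for each part.
Sum = min(8,10) + min(2,10) + min(2,10) + min(2,10)
    = 8 + 2 + 2 + 2
    = 14.

14


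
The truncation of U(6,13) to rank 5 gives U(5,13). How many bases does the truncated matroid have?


Truncating U(6,13) to rank 5 gives U(5,13).
Bases of U(5,13) are all 5-element subsets of 13 elements.
Number of bases = C(13,5) = 1287.

1287


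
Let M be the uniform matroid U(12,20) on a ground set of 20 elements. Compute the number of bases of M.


Bases of U(12,20) are all 12-element subsets of the 20-element ground set.
Number of bases = C(20,12).
C(20,12) = 20! / (12! * 8!) = 125970.

125970


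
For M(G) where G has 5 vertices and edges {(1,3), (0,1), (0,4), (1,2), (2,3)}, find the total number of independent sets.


An independent set in a graphic matroid is an acyclic edge subset.
G has 5 vertices and 5 edges.
Enumerate all 2^5 = 32 subsets, checking for acyclicity.
Total independent sets = 28.

28


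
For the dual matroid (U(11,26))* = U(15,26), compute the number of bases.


The dual of U(r,n) is U(n-r, n) = U(15,26).
Bases of U(15,26) are all (15)-element subsets.
|B(M*)| = (26 choose 15) = 7726160.

7726160


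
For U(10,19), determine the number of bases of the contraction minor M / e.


Contracting e from U(10,19) gives U(9,18).
Bases of U(9,18) = C(18,9) = 18! / (9! * 9!) = 48620.

48620


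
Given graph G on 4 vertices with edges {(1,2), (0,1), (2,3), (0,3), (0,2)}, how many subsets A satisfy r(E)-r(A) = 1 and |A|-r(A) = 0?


R(x,y) = sum over A in 2^E of x^(r(E)-r(A)) * y^(|A|-r(A)).
G has 4 vertices, 5 edges. r(E) = 3.
Enumerate all 2^5 = 32 subsets.
Count subsets with r(E)-r(A)=1 and |A|-r(A)=0: 10.

10


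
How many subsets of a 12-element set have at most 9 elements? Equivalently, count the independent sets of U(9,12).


Independent sets of U(9,12) are all subsets of size <= 9.
Count = C(12,0) + C(12,1) + C(12,2) + C(12,3) + C(12,4) + C(12,5) + C(12,6) + C(12,7) + C(12,8) + C(12,9)
     = 1 + 12 + 66 + 220 + 495 + 792 + 924 + 792 + 495 + 220
     = 4017.

4017


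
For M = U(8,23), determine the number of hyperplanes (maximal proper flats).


Hyperplanes of U(8,23) are flats of rank 7.
In a uniform matroid, these are exactly the (7)-element subsets.
Count = (23 choose 7) = 245157.

245157


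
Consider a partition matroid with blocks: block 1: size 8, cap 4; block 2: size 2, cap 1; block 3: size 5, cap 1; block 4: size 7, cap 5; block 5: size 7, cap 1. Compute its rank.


Rank of a partition matroid = sum of min(|Si|, ci) for each block.
= min(8,4) + min(2,1) + min(5,1) + min(7,5) + min(7,1)
= 4 + 1 + 1 + 5 + 1
= 12.

12


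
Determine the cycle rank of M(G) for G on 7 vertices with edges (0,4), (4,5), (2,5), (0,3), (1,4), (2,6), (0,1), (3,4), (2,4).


Cycle rank (nullity) = |E| - r(M) = |E| - (|V| - c).
|E| = 9, |V| = 7, c = 1.
Nullity = 9 - (7 - 1) = 9 - 6 = 3.

3


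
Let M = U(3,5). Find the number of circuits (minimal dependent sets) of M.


In U(3,5), circuits are the (4)-element subsets.
Any set of 4 elements is dependent, and removing any one element gives
an independent set of size 3, so it is a minimal dependent set.
Number of circuits = (5 choose 4) = 5.

5


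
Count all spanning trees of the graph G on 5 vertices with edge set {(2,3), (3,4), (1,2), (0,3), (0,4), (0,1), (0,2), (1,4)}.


By Kirchhoff's matrix tree theorem, the number of spanning trees equals
the determinant of any cofactor of the Laplacian matrix L.
G has 5 vertices and 8 edges.
Computing the (4 x 4) cofactor determinant gives 45.

45


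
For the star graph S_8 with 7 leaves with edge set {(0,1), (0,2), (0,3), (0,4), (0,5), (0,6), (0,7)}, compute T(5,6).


A star on 8 vertices is a tree with 7 edges.
T(x,y) = x^(7) for any tree.
T(5,6) = 5^7 = 78125.

78125


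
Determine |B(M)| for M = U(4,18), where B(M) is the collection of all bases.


Bases of U(4,18) are all 4-element subsets of the 18-element ground set.
Number of bases = C(18,4).
(18 choose 4) = 3060.

3060


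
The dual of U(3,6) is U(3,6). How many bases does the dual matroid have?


The dual of U(r,n) is U(n-r, n) = U(3,6).
Bases of U(3,6) are all (3)-element subsets.
|B(M*)| = C(6,3) = (6 * 5 * 4) / (1 * 2 * 3) = 20.

20


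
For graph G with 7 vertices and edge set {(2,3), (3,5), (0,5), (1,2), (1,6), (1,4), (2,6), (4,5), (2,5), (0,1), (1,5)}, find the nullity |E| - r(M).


Cycle rank (nullity) = |E| - r(M) = |E| - (|V| - c).
|E| = 11, |V| = 7, c = 1.
Nullity = 11 - (7 - 1) = 11 - 6 = 5.

5


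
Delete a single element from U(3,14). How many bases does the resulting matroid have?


Deleting e from U(3,14) gives U(3,13) since n > r.
Bases of U(3,13) = C(13,3) = (13 * 12 * 11) / (1 * 2 * 3) = 286.

286


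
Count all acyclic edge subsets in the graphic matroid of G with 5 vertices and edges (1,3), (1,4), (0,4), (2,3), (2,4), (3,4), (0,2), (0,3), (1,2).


An independent set in a graphic matroid is an acyclic edge subset.
G has 5 vertices and 9 edges.
Enumerate all 2^9 = 512 subsets, checking for acyclicity.
Total independent sets = 198.

198


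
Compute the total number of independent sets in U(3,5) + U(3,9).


For a direct sum, |I(M1+M2)| = |I(M1)| * |I(M2)|.
|I(U(3,5))| = sum C(5,k) for k=0..3 = 26.
|I(U(3,9))| = sum C(9,k) for k=0..3 = 130.
Total = 26 * 130 = 3380.

3380


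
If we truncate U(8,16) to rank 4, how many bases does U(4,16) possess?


Truncating U(8,16) to rank 4 gives U(4,16).
Bases of U(4,16) are all 4-element subsets of 16 elements.
Number of bases = C(16,4) = (16 * 15 * 14 * 13) / (1 * 2 * 3 * 4) = 1820.

1820


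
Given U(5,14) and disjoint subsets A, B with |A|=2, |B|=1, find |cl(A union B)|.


|A union B| = 2 + 1 = 3 (disjoint).
In U(5,14), cl(S) = S if |S| < 5, else cl(S) = E.
Since 3 < 5, cl(A union B) = A union B.
|cl(A union B)| = 3.

3


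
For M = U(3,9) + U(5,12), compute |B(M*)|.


(M1+M2)* = M1* + M2*.
M1* = U(6,9), bases: C(9,6) = 84.
M2* = U(7,12), bases: C(12,7) = 792.
|B(M*)| = 84 * 792 = 66528.

66528


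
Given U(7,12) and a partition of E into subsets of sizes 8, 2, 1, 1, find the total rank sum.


r(Ai) = min(|Ai|, 7) for each part.
Sum = min(8,7) + min(2,7) + min(1,7) + min(1,7)
    = 7 + 2 + 1 + 1
    = 11.

11


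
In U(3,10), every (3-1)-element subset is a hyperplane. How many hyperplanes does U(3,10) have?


Hyperplanes of U(3,10) are flats of rank 2.
In a uniform matroid, these are exactly the (2)-element subsets.
Count = C(10,2) = (10 * 9) / (1 * 2) = 45.

45


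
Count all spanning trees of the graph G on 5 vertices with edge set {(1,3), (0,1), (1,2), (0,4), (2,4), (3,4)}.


By Kirchhoff's matrix tree theorem, the number of spanning trees equals
the determinant of any cofactor of the Laplacian matrix L.
G has 5 vertices and 6 edges.
Computing the (4 x 4) cofactor determinant gives 12.

12


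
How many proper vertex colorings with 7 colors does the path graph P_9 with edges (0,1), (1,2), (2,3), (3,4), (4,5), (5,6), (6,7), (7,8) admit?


P(P_9, k) = k * (k-1)^(8).
P(7) = 7 * 6^8 = 7 * 1679616 = 11757312.

11757312


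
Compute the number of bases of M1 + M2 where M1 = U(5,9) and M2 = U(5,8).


Bases of a direct sum M1 + M2: |B| = |B(M1)| * |B(M2)|.
|B(U(5,9))| = C(9,5) = 126.
|B(U(5,8))| = C(8,5) = 56.
Total bases = 126 * 56 = 7056.

7056


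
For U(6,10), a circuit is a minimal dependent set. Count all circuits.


In U(6,10), circuits are the (7)-element subsets.
Any set of 7 elements is dependent, and removing any one element gives
an independent set of size 6, so it is a minimal dependent set.
Number of circuits = C(10,7) = 120.

120


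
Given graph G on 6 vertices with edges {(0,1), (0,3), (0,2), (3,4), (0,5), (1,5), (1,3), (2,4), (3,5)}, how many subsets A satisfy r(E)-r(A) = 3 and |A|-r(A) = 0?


R(x,y) = sum over A in 2^E of x^(r(E)-r(A)) * y^(|A|-r(A)).
G has 6 vertices, 9 edges. r(E) = 5.
Enumerate all 2^9 = 512 subsets.
Count subsets with r(E)-r(A)=3 and |A|-r(A)=0: 36.

36


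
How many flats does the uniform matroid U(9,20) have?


Flats of U(9,20): every subset of size < 9 is a flat, plus E itself.
Count = C(20,0) + C(20,1) + C(20,2) + C(20,3) + C(20,4) + C(20,5) + C(20,6) + C(20,7) + C(20,8) + 1
     = 1 + 20 + 190 + 1140 + 4845 + 15504 + 38760 + 77520 + 125970 + 1
     = 263951.

263951


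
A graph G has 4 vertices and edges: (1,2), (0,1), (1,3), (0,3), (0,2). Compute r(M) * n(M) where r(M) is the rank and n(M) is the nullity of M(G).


r(M) = |V| - c = 4 - 1 = 3.
nullity = |E| - r(M) = 5 - 3 = 2.
Product = 3 * 2 = 6.

6


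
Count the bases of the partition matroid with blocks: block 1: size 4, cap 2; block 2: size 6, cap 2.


A basis picks exactly ci elements from block i.
Number of bases = product of C(|Si|, ci).
= C(4,2) * C(6,2)
= 6 * 15
= 90.

90


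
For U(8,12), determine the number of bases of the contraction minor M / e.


Contracting e from U(8,12) gives U(7,11).
Bases of U(7,11) = C(11,7) = 11! / (7! * 4!) = 330.

330


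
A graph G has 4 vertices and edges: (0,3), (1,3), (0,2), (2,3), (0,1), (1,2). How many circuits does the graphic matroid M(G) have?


A circuit in a graphic matroid = edge set of a simple cycle.
G has 4 vertices and 6 edges.
Enumerating all minimal edge subsets forming cycles...
Total circuits found: 7.

7


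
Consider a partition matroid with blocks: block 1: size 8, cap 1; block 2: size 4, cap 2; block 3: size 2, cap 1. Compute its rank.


Rank of a partition matroid = sum of min(|Si|, ci) for each block.
= min(8,1) + min(4,2) + min(2,1)
= 1 + 2 + 1
= 4.

4


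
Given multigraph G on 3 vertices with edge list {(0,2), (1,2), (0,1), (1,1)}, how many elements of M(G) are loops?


In a graphic matroid, a loop is a self-loop edge (u,u) with rank 0.
Examining all 4 edges for self-loops...
Self-loops found: (1,1)
Number of loops = 1.

1


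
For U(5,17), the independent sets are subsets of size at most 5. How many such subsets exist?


Independent sets of U(5,17) are all subsets of size <= 5.
Count = (17 choose 0) + (17 choose 1) + (17 choose 2) + (17 choose 3) + (17 choose 4) + (17 choose 5)
     = 1 + 17 + 136 + 680 + 2380 + 6188
     = 9402.

9402


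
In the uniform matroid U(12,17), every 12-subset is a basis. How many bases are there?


Bases of U(12,17) are all 12-element subsets of the 17-element ground set.
Number of bases = C(17,12).
(17 choose 12) = 6188.

6188


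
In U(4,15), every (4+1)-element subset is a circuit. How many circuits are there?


In U(4,15), circuits are the (5)-element subsets.
Any set of 5 elements is dependent, and removing any one element gives
an independent set of size 4, so it is a minimal dependent set.
Number of circuits = (15 choose 5) = 3003.

3003


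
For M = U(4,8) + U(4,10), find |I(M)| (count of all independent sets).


For a direct sum, |I(M1+M2)| = |I(M1)| * |I(M2)|.
|I(U(4,8))| = sum C(8,k) for k=0..4 = 163.
|I(U(4,10))| = sum C(10,k) for k=0..4 = 386.
Total = 163 * 386 = 62918.

62918


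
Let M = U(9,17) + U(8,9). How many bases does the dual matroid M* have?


(M1+M2)* = M1* + M2*.
M1* = U(8,17), bases: C(17,8) = 24310.
M2* = U(1,9), bases: C(9,1) = 9.
|B(M*)| = 24310 * 9 = 218790.

218790


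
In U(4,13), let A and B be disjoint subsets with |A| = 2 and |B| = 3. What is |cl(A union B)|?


|A union B| = 2 + 3 = 5 (disjoint).
In U(4,13), cl(S) = S if |S| < 4, else cl(S) = E.
Since 5 >= 4, cl(A union B) = E.
|cl(A union B)| = 13.

13


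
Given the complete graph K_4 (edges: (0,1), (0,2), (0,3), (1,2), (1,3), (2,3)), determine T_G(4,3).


T(K_4; x,y) = x^3 + 3x^2 + 4xy + 2x + y^3 + 3y^2 + 2y.
Substituting x=4, y=3:
= 64 + 48 + 48 + 8 + 27 + 27 + 6
= 228.

228


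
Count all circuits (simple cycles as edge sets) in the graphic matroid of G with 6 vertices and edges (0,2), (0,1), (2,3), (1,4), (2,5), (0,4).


A circuit in a graphic matroid = edge set of a simple cycle.
G has 6 vertices and 6 edges.
Enumerating all minimal edge subsets forming cycles...
Total circuits found: 1.

1


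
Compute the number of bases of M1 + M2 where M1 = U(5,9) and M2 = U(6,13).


Bases of a direct sum M1 + M2: |B| = |B(M1)| * |B(M2)|.
|B(U(5,9))| = C(9,5) = 126.
|B(U(6,13))| = C(13,6) = 1716.
Total bases = 126 * 1716 = 216216.

216216


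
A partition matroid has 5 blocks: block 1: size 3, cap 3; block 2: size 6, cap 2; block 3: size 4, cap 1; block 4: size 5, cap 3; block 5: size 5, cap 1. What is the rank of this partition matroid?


Rank of a partition matroid = sum of min(|Si|, ci) for each block.
= min(3,3) + min(6,2) + min(4,1) + min(5,3) + min(5,1)
= 3 + 2 + 1 + 3 + 1
= 10.

10


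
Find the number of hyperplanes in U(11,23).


Hyperplanes of U(11,23) are flats of rank 10.
In a uniform matroid, these are exactly the (10)-element subsets.
Count = C(23,10) = 23! / (10! * 13!) = 1144066.

1144066


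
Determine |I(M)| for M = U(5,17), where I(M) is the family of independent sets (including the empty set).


Independent sets of U(5,17) are all subsets of size <= 5.
Count = C(17,0) + C(17,1) + C(17,2) + C(17,3) + C(17,4) + C(17,5)
     = 1 + 17 + 136 + 680 + 2380 + 6188
     = 9402.

9402


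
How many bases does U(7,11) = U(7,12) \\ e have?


Deleting e from U(7,12) gives U(7,11) since n > r.
Bases of U(7,11) = (11 choose 7) = 330.

330


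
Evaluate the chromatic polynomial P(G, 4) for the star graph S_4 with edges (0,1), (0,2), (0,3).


P(tree, k) = k * (k-1)^(3) for any tree on 4 vertices.
P(4) = 4 * 3^3 = 4 * 27 = 108.

108


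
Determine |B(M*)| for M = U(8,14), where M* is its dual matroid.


The dual of U(r,n) is U(n-r, n) = U(6,14).
Bases of U(6,14) are all (6)-element subsets.
|B(M*)| = C(14,6) = 14! / (6! * 8!) = 3003.

3003


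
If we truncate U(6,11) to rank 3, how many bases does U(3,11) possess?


Truncating U(6,11) to rank 3 gives U(3,11).
Bases of U(3,11) are all 3-element subsets of 11 elements.
Number of bases = C(11,3) = 11! / (3! * 8!) = 165.

165


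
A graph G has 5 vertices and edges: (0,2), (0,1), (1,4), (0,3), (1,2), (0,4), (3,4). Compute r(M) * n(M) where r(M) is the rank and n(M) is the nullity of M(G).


r(M) = |V| - c = 5 - 1 = 4.
nullity = |E| - r(M) = 7 - 4 = 3.
Product = 4 * 3 = 12.

12


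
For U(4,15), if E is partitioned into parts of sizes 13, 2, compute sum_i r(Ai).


r(Ai) = min(|Ai|, 4) for each part.
Sum = min(13,4) + min(2,4)
    = 4 + 2
    = 6.

6


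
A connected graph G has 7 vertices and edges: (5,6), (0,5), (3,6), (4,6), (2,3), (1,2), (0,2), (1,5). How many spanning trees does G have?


By Kirchhoff's matrix tree theorem, the number of spanning trees equals
the determinant of any cofactor of the Laplacian matrix L.
G has 7 vertices and 8 edges.
Computing the (6 x 6) cofactor determinant gives 16.

16


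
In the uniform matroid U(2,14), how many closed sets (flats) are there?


Flats of U(2,14): every subset of size < 2 is a flat, plus E itself.
Count = C(14,0) + C(14,1) + 1
     = 1 + 14 + 1
     = 16.

16


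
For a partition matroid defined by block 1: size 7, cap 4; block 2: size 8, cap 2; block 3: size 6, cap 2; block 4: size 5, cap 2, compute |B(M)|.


A basis picks exactly ci elements from block i.
Number of bases = product of C(|Si|, ci).
= C(7,4) * C(8,2) * C(6,2) * C(5,2)
= 35 * 28 * 15 * 10
= 147000.

147000


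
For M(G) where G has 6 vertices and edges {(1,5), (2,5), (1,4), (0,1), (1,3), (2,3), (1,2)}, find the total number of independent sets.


An independent set in a graphic matroid is an acyclic edge subset.
G has 6 vertices and 7 edges.
Enumerate all 2^7 = 128 subsets, checking for acyclicity.
Total independent sets = 96.

96
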